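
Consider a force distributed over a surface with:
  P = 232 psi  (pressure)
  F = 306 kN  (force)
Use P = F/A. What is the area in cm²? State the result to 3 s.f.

1910 cm²

Rearranging: A = F/P.
P = 232 psi = 1.600×10^6 Pa; F = 306 kN = 3.060×10^5 N.
A = 0.1913 m²
0.1913 m² × (1 cm² / 1.000×10^-4 m²) = 1913 cm²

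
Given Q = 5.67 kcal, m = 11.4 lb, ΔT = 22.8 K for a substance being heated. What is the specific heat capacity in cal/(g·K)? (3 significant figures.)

Solving Q = m·c·ΔT for c: c = Q/(m·ΔT).
Q = 5.67 kcal = 23723 J; m = 11.4 lb = 5.171 kg; ΔT = 22.8 K.
c = 201.2 J/(kg·K)
201.2 J/(kg·K) × (1 cal/(g·K) / 4184 J/(kg·K)) = 0.04809 cal/(g·K)

0.0481 cal/(g·K)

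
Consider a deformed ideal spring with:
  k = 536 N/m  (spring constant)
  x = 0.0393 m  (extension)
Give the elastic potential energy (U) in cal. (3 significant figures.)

Directly: U = ½kx².
k = 536 N/m; x = 0.0393 m.
U = 0.4139 J
0.4139 J × (1 cal / 4.184 J) = 0.09893 cal

0.0989 cal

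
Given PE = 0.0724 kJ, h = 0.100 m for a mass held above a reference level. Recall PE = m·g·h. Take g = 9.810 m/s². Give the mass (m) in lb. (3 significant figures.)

Rearranging: m = PE/(g·h).
PE = 0.0724 kJ = 72.40 J; h = 0.100 m; g = 9.810 m/s².
m = 73.80 kg
73.80 kg × (1 lb / 0.4536 kg) = 162.7 lb

163 lb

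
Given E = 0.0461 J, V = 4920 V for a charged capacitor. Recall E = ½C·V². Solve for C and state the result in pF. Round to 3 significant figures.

3810 pF

Rearranging: C = 2E/V².
E = 0.0461 J; V = 4920 V.
C = 3.809×10^-9 F
3.809×10^-9 F × (1 pF / 1.000×10^-12 F) = 3809 pF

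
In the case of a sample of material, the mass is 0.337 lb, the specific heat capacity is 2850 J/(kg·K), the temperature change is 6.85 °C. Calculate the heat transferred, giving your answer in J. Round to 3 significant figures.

2980 J

Directly: Q = mcΔT.
m = 0.337 lb = 0.1529 kg; c = 2850 J/(kg·K); ΔT = 6.85 °C = 6.850 K.
Q = 2984 J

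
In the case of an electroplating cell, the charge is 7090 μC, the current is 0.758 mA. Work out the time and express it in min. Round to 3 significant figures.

0.156 min

Rearranging q = I·t for t: t = q/I.
q = 7090 μC = 0.007090 C; I = 0.758 mA = 7.580×10^-4 A.
t = 9.354 s
9.354 s × (1 min / 60.00 s) = 0.1559 min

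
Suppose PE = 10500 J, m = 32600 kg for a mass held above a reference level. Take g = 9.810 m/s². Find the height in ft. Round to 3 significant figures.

0.108 ft

Rearranging PE = m·g·h for h: h = PE/(m·g).
PE = 10500 J; m = 32600 kg; g = 9.810 m/s².
h = 0.03283 m
0.03283 m × (1 ft / 0.3048 m) = 0.1077 ft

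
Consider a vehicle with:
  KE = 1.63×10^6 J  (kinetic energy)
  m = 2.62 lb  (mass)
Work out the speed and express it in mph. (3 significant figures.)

Solving KE = ½mv² for v: v = √(2·KE/m).
KE = 1.63×10^6 J; m = 2.62 lb = 1.188 kg.
v = 1656 m/s
1656 m/s × (1 mph / 0.4470 m/s) = 3705 mph

3700 mph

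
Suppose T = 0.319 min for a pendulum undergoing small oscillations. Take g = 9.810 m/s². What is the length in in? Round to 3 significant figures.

3580 in

Rearranging: L = g·(T/2π)².
T = 0.319 min = 19.14 s; g = 9.810 m/s².
L = 91.03 m
91.03 m × (1 in / 0.02540 m) = 3584 in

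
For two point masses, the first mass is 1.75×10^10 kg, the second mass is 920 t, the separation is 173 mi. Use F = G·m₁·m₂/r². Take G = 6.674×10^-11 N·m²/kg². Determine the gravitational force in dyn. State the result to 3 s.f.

Directly: F = Gm₁m₂/r².
m₁ = 1.75×10^10 kg; m₂ = 920 t = 9.200×10^5 kg; r = 173 mi = 2.784×10^5 m; G = 6.674×10^-11 N·m²/kg².
F = 1.386×10^-5 N
1.386×10^-5 N × (1 dyn / 1.000×10^-5 N) = 1.386 dyn

1.39 dyn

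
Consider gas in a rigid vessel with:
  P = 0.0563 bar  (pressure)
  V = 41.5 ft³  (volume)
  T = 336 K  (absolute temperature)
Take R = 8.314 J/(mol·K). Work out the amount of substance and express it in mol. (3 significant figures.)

From the ideal-gas law: n = PV/(RT).
P = 0.0563 bar = 5630 Pa; V = 41.5 ft³ = 1.175 m³; T = 336 K; R = 8.314 J/(mol·K).
n = 2.368 mol

2.37 mol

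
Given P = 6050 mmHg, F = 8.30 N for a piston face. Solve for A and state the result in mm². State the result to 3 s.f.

10.3 mm²

Rearranging: A = F/P.
P = 6050 mmHg = 8.066×10^5 Pa; F = 8.30 N.
A = 1.029×10^-5 m²
1.029×10^-5 m² × (1 mm² / 1.000×10^-6 m²) = 10.29 mm²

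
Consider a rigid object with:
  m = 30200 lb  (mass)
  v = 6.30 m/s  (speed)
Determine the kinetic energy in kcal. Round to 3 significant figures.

65.0 kcal

KE is given directly by: KE = ½mv².
m = 30200 lb = 13698 kg; v = 6.30 m/s.
KE = 2.718×10^5 J  (the unit combination reduces to kg·m²/s² = J)
2.718×10^5 J × (1 kcal / 4184 J) = 64.97 kcal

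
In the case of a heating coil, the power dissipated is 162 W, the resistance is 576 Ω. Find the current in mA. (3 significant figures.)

530 mA

Rearranging P = I²R for I: I = √(P/R).
P = 162 W; R = 576 Ω.
I = 0.5303 A
0.5303 A × (1 mA / 0.001000 A) = 530.3 mA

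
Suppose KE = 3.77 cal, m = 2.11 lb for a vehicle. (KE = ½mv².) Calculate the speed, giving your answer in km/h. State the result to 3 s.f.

Rearranging KE = ½mv² for v: v = √(2·KE/m).
KE = 3.77 cal = 15.77 J; m = 2.11 lb = 0.9571 kg.
v = 5.741 m/s
5.741 m/s × (1 km/h / 0.2778 m/s) = 20.67 km/h

20.7 km/h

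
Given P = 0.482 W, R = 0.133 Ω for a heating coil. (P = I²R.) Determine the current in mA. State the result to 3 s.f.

1900 mA

Solving P = I²R for I: I = √(P/R).
P = 0.482 W; R = 0.133 Ω.
I = 1.904 A
1.904 A × (1 mA / 0.001000 A) = 1904 mA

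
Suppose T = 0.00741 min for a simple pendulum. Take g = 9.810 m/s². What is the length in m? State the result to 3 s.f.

0.0491 m

Rearranging T = 2π√(L/g) for L: L = g·(T/2π)².
T = 0.00741 min = 0.4446 s; g = 9.810 m/s².
L = 0.04912 m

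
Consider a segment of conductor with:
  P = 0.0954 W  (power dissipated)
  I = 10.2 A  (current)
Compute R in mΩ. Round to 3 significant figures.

Solving P = I²R for R: R = P/I².
P = 0.0954 W; I = 10.2 A.
R = 9.170×10^-4 Ω
9.170×10^-4 Ω × (1 mΩ / 0.001000 Ω) = 0.9170 mΩ

0.917 mΩ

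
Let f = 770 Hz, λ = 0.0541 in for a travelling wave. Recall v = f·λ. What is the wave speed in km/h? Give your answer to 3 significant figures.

3.81 km/h

v is given directly by: v = fλ.
f = 770 Hz; λ = 0.0541 in = 0.001374 m.
v = 1.058 m/s
1.058 m/s × (1 km/h / 0.2778 m/s) = 3.809 km/h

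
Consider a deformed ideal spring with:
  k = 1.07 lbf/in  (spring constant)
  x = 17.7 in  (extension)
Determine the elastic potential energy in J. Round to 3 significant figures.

18.9 J

Directly: U = ½kx².
k = 1.07 lbf/in = 187.4 N/m; x = 17.7 in = 0.4496 m.
U = 18.94 J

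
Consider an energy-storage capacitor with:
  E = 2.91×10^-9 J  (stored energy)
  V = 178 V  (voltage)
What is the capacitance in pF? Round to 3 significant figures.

0.184 pF

Solving E = ½C·V² for C: C = 2E/V².
E = 2.91×10^-9 J; V = 178 V.
C = 1.837×10^-13 F
1.837×10^-13 F × (1 pF / 1.000×10^-12 F) = 0.1837 pF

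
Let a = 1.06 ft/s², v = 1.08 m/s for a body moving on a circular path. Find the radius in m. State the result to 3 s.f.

Solving a = v²/r for r: r = v²/a.
a = 1.06 ft/s² = 0.3231 m/s²; v = 1.08 m/s.
r = 3.610 m

3.61 m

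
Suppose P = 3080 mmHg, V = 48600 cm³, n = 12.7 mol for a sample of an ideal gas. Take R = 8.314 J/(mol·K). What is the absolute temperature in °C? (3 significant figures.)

From the ideal-gas law: T = PV/(nR).
P = 3080 mmHg = 4.106×10^5 Pa; V = 48600 cm³ = 0.04860 m³; n = 12.7 mol; R = 8.314 J/(mol·K).
T = 189.0 K
189.0 K − 273.15 = -84.14 °C

-84.1 °C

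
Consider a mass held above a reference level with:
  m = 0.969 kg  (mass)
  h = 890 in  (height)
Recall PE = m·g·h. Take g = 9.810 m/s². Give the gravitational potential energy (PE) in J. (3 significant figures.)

215 J

PE is given directly by: PE = mgh.
m = 0.969 kg; h = 890 in = 22.61 m; g = 9.810 m/s².
PE = 214.9 J  (the unit combination reduces to kg·m²/s² = J)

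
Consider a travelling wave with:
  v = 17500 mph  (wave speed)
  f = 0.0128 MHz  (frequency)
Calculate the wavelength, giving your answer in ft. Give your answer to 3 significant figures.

Rearranging: λ = v/f.
v = 17500 mph = 7823 m/s; f = 0.0128 MHz = 12800 Hz.
λ = 0.6112 m
0.6112 m × (1 ft / 0.3048 m) = 2.005 ft

2.01 ft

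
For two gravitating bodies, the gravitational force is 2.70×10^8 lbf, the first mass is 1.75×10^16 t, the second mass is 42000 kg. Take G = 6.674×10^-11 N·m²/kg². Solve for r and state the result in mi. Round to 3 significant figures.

0.126 mi

Solving F = G·m₁·m₂/r² for r: r = √(G·m₁m₂/F).
F = 2.70×10^8 lbf = 1.201×10^9 N; m₁ = 1.75×10^16 t = 1.750×10^19 kg; m₂ = 42000 kg; G = 6.674×10^-11 N·m²/kg².
r = 202.1 m
202.1 m × (1 mi / 1609 m) = 0.1256 mi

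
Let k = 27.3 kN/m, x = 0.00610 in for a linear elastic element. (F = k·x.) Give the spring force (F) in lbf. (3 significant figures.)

F is given directly by: F = kx.
k = 27.3 kN/m = 27300 N/m; x = 0.00610 in = 1.549×10^-4 m.
F = 4.230 N  (the unit combination reduces to kg·m/s² = N)
4.230 N × (1 lbf / 4.448 N) = 0.9509 lbf

0.951 lbf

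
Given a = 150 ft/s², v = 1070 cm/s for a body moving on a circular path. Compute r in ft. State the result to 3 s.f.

Rearranging: r = v²/a.
a = 150 ft/s² = 45.72 m/s²; v = 1070 cm/s = 10.70 m/s.
r = 2.504 m
2.504 m × (1 ft / 0.3048 m) = 8.216 ft

8.22 ft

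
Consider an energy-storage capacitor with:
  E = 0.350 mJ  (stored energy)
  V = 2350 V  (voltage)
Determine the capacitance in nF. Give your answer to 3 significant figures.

0.127 nF

Rearranging: C = 2E/V².
E = 0.350 mJ = 3.500×10^-4 J; V = 2350 V.
C = 1.268×10^-10 F
1.268×10^-10 F × (1 nF / 1.000×10^-9 F) = 0.1268 nF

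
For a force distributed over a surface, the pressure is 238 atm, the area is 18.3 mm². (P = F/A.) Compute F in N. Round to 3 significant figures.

441 N

Rearranging P = F/A for F: F = P·A.
P = 238 atm = 2.412×10^7 Pa; A = 18.3 mm² = 1.830×10^-5 m².
F = 441.3 N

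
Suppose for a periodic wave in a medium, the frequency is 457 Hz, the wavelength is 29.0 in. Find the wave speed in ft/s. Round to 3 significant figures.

Directly: v = fλ.
f = 457 Hz; λ = 29.0 in = 0.7366 m.
v = 336.6 m/s
336.6 m/s × (1 ft/s / 0.3048 m/s) = 1104 ft/s

1100 ft/s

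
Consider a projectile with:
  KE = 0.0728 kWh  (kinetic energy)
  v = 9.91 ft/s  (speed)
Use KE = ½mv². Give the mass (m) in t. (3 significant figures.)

Rearranging: m = 2·KE/v².
KE = 0.0728 kWh = 2.621×10^5 J; v = 9.91 ft/s = 3.021 m/s.
m = 57450 kg
57450 kg × (1 t / 1000 kg) = 57.45 t

57.4 t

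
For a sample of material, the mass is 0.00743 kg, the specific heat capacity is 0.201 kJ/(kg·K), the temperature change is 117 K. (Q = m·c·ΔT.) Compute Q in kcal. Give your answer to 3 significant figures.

Q is given directly by: Q = mcΔT.
m = 0.00743 kg; c = 0.201 kJ/(kg·K) = 201.0 J/(kg·K); ΔT = 117 K.
Q = 174.7 J
174.7 J × (1 kcal / 4184 J) = 0.04176 kcal

0.0418 kcal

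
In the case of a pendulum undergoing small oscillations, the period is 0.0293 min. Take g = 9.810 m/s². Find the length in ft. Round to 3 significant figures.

Solving T = 2π√(L/g) for L: L = g·(T/2π)².
T = 0.0293 min = 1.758 s; g = 9.810 m/s².
L = 0.7680 m
0.7680 m × (1 ft / 0.3048 m) = 2.520 ft

2.52 ft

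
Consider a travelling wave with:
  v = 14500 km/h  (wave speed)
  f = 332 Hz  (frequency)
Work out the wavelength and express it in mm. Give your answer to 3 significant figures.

Rearranging: λ = v/f.
v = 14500 km/h = 4028 m/s; f = 332 Hz.
λ = 12.13 m
12.13 m × (1 mm / 0.001000 m) = 12132 mm

12100 mm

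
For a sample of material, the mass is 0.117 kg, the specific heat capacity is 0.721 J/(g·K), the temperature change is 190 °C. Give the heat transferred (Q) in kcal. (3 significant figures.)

Directly: Q = mcΔT.
m = 0.117 kg; c = 0.721 J/(g·K) = 721.0 J/(kg·K); ΔT = 190 °C = 190.0 K.
Q = 16028 J  (the unit combination reduces to kg·m²/s² = J)
16028 J × (1 kcal / 4184 J) = 3.831 kcal

3.83 kcal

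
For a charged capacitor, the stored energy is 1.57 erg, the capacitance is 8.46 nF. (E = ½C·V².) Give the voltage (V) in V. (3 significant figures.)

Solving E = ½C·V² for V: V = √(2E/C).
E = 1.57 erg = 1.570×10^-7 J; C = 8.46 nF = 8.460×10^-9 F.
V = 6.092 V  (the unit combination reduces to kg·m²/(A·s³) = V)

6.09 V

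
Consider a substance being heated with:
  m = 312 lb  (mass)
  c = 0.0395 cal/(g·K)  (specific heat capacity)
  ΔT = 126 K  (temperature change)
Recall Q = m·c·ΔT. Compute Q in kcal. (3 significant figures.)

704 kcal

Directly: Q = mcΔT.
m = 312 lb = 141.5 kg; c = 0.0395 cal/(g·K) = 165.3 J/(kg·K); ΔT = 126 K.
Q = 2.947×10^6 J  (the unit combination reduces to kg·m²/s² = J)
2.947×10^6 J × (1 kcal / 4184 J) = 704.3 kcal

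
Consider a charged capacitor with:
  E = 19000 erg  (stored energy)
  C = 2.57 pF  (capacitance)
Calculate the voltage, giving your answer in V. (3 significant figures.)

38500 V

Rearranging: V = √(2E/C).
E = 19000 erg = 0.001900 J; C = 2.57 pF = 2.570×10^-12 F.
V = 38453 V  (the unit combination reduces to kg·m²/(A·s³) = V)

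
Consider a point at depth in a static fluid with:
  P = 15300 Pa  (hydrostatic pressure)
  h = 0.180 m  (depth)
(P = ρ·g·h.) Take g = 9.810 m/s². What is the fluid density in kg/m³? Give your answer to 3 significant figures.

Rearranging P = ρ·g·h for ρ: ρ = P/(g·h).
P = 15300 Pa; h = 0.180 m; g = 9.810 m/s².
ρ = 8665 kg/m³

8660 kg/m³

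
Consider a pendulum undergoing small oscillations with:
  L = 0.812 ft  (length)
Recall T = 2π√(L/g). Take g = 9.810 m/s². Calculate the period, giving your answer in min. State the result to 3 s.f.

Directly: T = 2π√(L/g).
L = 0.812 ft = 0.2475 m; g = 9.810 m/s².
T = 0.9980 s
0.9980 s × (1 min / 60.00 s) = 0.01663 min

0.0166 min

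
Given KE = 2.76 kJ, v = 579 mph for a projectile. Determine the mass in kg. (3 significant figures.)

0.0824 kg

Solving KE = ½mv² for m: m = 2·KE/v².
KE = 2.76 kJ = 2760 J; v = 579 mph = 258.8 m/s.
m = 0.08239 kg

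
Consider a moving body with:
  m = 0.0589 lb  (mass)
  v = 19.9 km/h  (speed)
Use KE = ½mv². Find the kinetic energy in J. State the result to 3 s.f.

0.408 J

KE is given directly by: KE = ½mv².
m = 0.0589 lb = 0.02672 kg; v = 19.9 km/h = 5.528 m/s.
KE = 0.4082 J  (the unit combination reduces to kg·m²/s² = J)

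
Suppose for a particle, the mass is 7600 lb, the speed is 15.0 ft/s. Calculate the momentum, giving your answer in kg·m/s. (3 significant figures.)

p is given directly by: p = mv.
m = 7600 lb = 3447 kg; v = 15.0 ft/s = 4.572 m/s.
p = 15761 kg·m/s

15800 kg·m/s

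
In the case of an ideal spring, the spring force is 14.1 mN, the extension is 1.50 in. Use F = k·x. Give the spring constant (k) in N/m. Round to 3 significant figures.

0.370 N/m

Rearranging F = k·x for k: k = F/x.
F = 14.1 mN = 0.01410 N; x = 1.50 in = 0.03810 m.
k = 0.3701 N/m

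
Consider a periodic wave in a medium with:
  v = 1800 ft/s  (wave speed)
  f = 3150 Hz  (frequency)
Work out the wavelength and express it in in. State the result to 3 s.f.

6.86 in

Rearranging v = f·λ for λ: λ = v/f.
v = 1800 ft/s = 548.6 m/s; f = 3150 Hz.
λ = 0.1742 m
0.1742 m × (1 in / 0.02540 m) = 6.857 in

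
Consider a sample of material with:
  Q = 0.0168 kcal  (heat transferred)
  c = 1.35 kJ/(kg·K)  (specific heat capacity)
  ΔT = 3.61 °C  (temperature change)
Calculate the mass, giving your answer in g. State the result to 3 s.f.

Solving Q = m·c·ΔT for m: m = Q/(c·ΔT).
Q = 0.0168 kcal = 70.29 J; c = 1.35 kJ/(kg·K) = 1350 J/(kg·K); ΔT = 3.61 °C = 3.610 K.
m = 0.01442 kg
0.01442 kg × (1 g / 0.001000 kg) = 14.42 g

14.4 g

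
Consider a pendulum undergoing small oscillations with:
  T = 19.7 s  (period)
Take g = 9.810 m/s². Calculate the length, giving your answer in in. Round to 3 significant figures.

3800 in

Solving T = 2π√(L/g) for L: L = g·(T/2π)².
T = 19.7 s; g = 9.810 m/s².
L = 96.44 m
96.44 m × (1 in / 0.02540 m) = 3797 in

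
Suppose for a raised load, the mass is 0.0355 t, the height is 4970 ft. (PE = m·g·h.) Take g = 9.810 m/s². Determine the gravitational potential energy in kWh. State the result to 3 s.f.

0.147 kWh

Directly: PE = mgh.
m = 0.0355 t = 35.50 kg; h = 4970 ft = 1515 m; g = 9.810 m/s².
PE = 5.276×10^5 J
5.276×10^5 J × (1 kWh / 3.600×10^6 J) = 0.1465 kWh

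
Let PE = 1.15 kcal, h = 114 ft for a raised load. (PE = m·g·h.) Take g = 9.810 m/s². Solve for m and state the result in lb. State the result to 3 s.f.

31.1 lb

Rearranging: m = PE/(g·h).
PE = 1.15 kcal = 4812 J; h = 114 ft = 34.75 m; g = 9.810 m/s².
m = 14.12 kg
14.12 kg × (1 lb / 0.4536 kg) = 31.12 lb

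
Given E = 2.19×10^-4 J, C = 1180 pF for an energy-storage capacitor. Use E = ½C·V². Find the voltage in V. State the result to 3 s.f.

Rearranging E = ½C·V² for V: V = √(2E/C).
E = 2.19×10^-4 J; C = 1180 pF = 1.180×10^-9 F.
V = 609.3 V

609 V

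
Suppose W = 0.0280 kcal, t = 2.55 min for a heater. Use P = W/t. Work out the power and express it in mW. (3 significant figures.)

766 mW

Directly: P = W/t.
W = 0.0280 kcal = 117.2 J; t = 2.55 min = 153.0 s.
P = 0.7657 W  (the unit combination reduces to kg·m²/s³ = W)
0.7657 W × (1 mW / 0.001000 W) = 765.7 mW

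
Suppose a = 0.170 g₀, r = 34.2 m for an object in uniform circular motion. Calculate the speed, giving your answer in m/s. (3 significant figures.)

7.55 m/s

Rearranging: v = √(a·r).
a = 0.170 g₀ = 1.667 m/s²; r = 34.2 m.
v = 7.551 m/s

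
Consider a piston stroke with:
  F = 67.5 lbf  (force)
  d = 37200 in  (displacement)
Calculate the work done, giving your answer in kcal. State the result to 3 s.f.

W is given directly by: W = F·d.
F = 67.5 lbf = 300.3 N; d = 37200 in = 944.9 m.
W = 2.837×10^5 J
2.837×10^5 J × (1 kcal / 4184 J) = 67.81 kcal

67.8 kcal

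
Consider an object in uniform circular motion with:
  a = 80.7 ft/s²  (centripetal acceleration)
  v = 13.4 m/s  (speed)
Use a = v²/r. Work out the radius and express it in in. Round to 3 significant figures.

Rearranging: r = v²/a.
a = 80.7 ft/s² = 24.60 m/s²; v = 13.4 m/s.
r = 7.300 m
7.300 m × (1 in / 0.02540 m) = 287.4 in

287 in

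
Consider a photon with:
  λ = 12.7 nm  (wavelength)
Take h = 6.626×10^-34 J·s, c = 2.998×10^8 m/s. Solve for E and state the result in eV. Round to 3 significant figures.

97.6 eV

Directly: E = hc/λ.
λ = 12.7 nm = 1.270×10^-8 m; h = 6.626×10^-34 J·s; c = 2.998×10^8 m/s.
E = 1.564×10^-17 J
1.564×10^-17 J × (1 eV / 1.602×10^-19 J) = 97.63 eV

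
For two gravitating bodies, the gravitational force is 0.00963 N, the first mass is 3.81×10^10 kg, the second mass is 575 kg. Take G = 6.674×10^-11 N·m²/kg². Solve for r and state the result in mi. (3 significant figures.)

0.242 mi

Rearranging F = G·m₁·m₂/r² for r: r = √(G·m₁m₂/F).
F = 0.00963 N; m₁ = 3.81×10^10 kg; m₂ = 575 kg; G = 6.674×10^-11 N·m²/kg².
r = 389.7 m
389.7 m × (1 mi / 1609 m) = 0.2421 mi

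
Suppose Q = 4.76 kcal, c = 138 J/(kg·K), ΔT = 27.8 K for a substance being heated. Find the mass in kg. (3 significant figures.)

5.19 kg

Rearranging: m = Q/(c·ΔT).
Q = 4.76 kcal = 19916 J; c = 138 J/(kg·K); ΔT = 27.8 K.
m = 5.191 kg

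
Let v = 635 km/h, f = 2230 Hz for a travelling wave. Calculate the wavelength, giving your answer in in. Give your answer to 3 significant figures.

3.11 in

Rearranging: λ = v/f.
v = 635 km/h = 176.4 m/s; f = 2230 Hz.
λ = 0.07910 m
0.07910 m × (1 in / 0.02540 m) = 3.114 in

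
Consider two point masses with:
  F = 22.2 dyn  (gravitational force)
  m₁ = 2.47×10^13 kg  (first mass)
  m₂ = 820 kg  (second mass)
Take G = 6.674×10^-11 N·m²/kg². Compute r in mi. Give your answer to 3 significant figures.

48.5 mi

Solving F = G·m₁·m₂/r² for r: r = √(G·m₁m₂/F).
F = 22.2 dyn = 2.220×10^-4 N; m₁ = 2.47×10^13 kg; m₂ = 820 kg; G = 6.674×10^-11 N·m²/kg².
r = 78032 m
78032 m × (1 mi / 1609 m) = 48.49 mi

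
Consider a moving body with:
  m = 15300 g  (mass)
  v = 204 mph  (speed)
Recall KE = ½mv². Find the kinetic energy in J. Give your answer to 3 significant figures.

Directly: KE = ½mv².
m = 15300 g = 15.30 kg; v = 204 mph = 91.20 m/s.
KE = 63623 J  (the unit combination reduces to kg·m²/s² = J)

63600 J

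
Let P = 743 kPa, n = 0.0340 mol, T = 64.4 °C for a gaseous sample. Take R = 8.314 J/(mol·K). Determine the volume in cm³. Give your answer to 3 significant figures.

From the ideal-gas law: V = nRT/P.
P = 743 kPa = 7.430×10^5 Pa; n = 0.0340 mol; T = 64.4 °C = 337.5 K; R = 8.314 J/(mol·K).
V = 1.284×10^-4 m³
1.284×10^-4 m³ × (1 cm³ / 1.000×10^-6 m³) = 128.4 cm³

128 cm³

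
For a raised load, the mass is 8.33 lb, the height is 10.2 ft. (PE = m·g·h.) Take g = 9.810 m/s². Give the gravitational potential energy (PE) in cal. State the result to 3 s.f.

27.5 cal

Directly: PE = mgh.
m = 8.33 lb = 3.778 kg; h = 10.2 ft = 3.109 m; g = 9.810 m/s².
PE = 115.2 J
115.2 J × (1 cal / 4.184 J) = 27.54 cal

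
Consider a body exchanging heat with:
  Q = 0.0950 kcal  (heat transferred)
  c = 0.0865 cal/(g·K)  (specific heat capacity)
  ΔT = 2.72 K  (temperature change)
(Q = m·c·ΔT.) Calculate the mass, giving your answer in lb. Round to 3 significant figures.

0.890 lb

Rearranging Q = m·c·ΔT for m: m = Q/(c·ΔT).
Q = 0.0950 kcal = 397.5 J; c = 0.0865 cal/(g·K) = 361.9 J/(kg·K); ΔT = 2.72 K.
m = 0.4038 kg
0.4038 kg × (1 lb / 0.4536 kg) = 0.8902 lb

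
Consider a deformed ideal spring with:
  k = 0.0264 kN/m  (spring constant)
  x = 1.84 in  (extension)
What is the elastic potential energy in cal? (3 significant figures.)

Directly: U = ½kx².
k = 0.0264 kN/m = 26.40 N/m; x = 1.84 in = 0.04674 m.
U = 0.02883 J  (the unit combination reduces to kg·m²/s² = J)
0.02883 J × (1 cal / 4.184 J) = 0.006891 cal

0.00689 cal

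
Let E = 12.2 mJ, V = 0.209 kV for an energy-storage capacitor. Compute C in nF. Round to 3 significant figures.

559 nF

Rearranging: C = 2E/V².
E = 12.2 mJ = 0.01220 J; V = 0.209 kV = 209.0 V.
C = 5.586×10^-7 F
5.586×10^-7 F × (1 nF / 1.000×10^-9 F) = 558.6 nF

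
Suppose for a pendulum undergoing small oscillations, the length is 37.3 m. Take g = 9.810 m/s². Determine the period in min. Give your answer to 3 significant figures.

0.204 min

Directly: T = 2π√(L/g).
L = 37.3 m; g = 9.810 m/s².
T = 12.25 s
12.25 s × (1 min / 60.00 s) = 0.2042 min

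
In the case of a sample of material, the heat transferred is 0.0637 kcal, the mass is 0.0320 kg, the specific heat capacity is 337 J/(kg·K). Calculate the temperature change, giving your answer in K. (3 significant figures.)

Rearranging: ΔT = Q/(m·c).
Q = 0.0637 kcal = 266.5 J; m = 0.0320 kg; c = 337 J/(kg·K).
ΔT = 24.71 K

24.7 K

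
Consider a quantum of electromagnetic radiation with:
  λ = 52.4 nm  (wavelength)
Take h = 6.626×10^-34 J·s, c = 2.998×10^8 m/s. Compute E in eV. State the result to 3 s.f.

E is given directly by: E = hc/λ.
λ = 52.4 nm = 5.240×10^-8 m; h = 6.626×10^-34 J·s; c = 2.998×10^8 m/s.
E = 3.791×10^-18 J
3.791×10^-18 J × (1 eV / 1.602×10^-19 J) = 23.66 eV

23.7 eV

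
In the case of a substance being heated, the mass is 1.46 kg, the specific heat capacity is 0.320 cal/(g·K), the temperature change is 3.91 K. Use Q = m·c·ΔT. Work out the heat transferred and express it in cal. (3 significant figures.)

1830 cal

Directly: Q = mcΔT.
m = 1.46 kg; c = 0.320 cal/(g·K) = 1339 J/(kg·K); ΔT = 3.91 K.
Q = 7643 J  (the unit combination reduces to kg·m²/s² = J)
7643 J × (1 cal / 4.184 J) = 1827 cal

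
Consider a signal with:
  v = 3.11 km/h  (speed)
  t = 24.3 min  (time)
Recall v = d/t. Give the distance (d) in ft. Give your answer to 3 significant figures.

Rearranging v = d/t for d: d = v·t.
v = 3.11 km/h = 0.8639 m/s; t = 24.3 min = 1458 s.
d = 1260 m
1260 m × (1 ft / 0.3048 m) = 4132 ft

4130 ft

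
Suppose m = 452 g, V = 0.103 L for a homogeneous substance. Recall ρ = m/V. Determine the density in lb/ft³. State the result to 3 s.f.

Directly: ρ = m/V.
m = 452 g = 0.4520 kg; V = 0.103 L = 1.030×10^-4 m³.
ρ = 4388 kg/m³
4388 kg/m³ × (1 lb/ft³ / 16.02 kg/m³) = 274.0 lb/ft³

274 lb/ft³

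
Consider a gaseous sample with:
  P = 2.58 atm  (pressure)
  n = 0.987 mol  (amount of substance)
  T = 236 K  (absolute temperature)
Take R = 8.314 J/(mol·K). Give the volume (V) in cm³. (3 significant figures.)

Rearranging: V = nRT/P.
P = 2.58 atm = 2.614×10^5 Pa; n = 0.987 mol; T = 236 K; R = 8.314 J/(mol·K).
V = 0.007408 m³
0.007408 m³ × (1 cm³ / 1.000×10^-6 m³) = 7408 cm³

7410 cm³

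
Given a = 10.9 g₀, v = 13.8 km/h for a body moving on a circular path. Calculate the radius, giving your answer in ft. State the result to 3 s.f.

Solving a = v²/r for r: r = v²/a.
a = 10.9 g₀ = 106.9 m/s²; v = 13.8 km/h = 3.833 m/s.
r = 0.1375 m
0.1375 m × (1 ft / 0.3048 m) = 0.4510 ft

0.451 ft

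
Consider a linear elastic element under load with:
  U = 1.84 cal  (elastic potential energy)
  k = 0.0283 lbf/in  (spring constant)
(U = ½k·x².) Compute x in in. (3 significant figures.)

69.4 in

Rearranging U = ½k·x² for x: x = √(2U/k).
U = 1.84 cal = 7.699 J; k = 0.0283 lbf/in = 4.956 N/m.
x = 1.763 m
1.763 m × (1 in / 0.02540 m) = 69.39 in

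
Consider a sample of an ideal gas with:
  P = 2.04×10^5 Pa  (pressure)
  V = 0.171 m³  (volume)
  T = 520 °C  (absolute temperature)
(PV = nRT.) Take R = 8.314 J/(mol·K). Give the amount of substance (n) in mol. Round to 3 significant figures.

From the ideal-gas law: n = PV/(RT).
P = 2.04×10^5 Pa; V = 0.171 m³; T = 520 °C = 793.1 K; R = 8.314 J/(mol·K).
n = 5.290 mol

5.29 mol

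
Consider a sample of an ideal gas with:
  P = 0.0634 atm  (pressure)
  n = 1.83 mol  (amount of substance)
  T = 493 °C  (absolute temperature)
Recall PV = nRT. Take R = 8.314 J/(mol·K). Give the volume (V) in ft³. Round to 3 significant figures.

64.1 ft³

Solving PV = nRT for V: V = nRT/P.
P = 0.0634 atm = 6424 Pa; n = 1.83 mol; T = 493 °C = 766.1 K; R = 8.314 J/(mol·K).
V = 1.815 m³
1.815 m³ × (1 ft³ / 0.02832 m³) = 64.08 ft³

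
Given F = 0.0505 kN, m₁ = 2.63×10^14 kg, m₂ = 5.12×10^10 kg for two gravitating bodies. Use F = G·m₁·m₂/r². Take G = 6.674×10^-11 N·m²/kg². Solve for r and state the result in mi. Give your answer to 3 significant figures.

2620 mi

Rearranging F = G·m₁·m₂/r² for r: r = √(G·m₁m₂/F).
F = 0.0505 kN = 50.50 N; m₁ = 2.63×10^14 kg; m₂ = 5.12×10^10 kg; G = 6.674×10^-11 N·m²/kg².
r = 4.219×10^6 m
4.219×10^6 m × (1 mi / 1609 m) = 2621 mi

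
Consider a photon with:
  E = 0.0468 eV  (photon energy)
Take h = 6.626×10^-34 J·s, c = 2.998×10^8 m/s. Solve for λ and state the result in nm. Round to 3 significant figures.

Rearranging E = h·c/λ for λ: λ = hc/E.
E = 0.0468 eV = 7.498×10^-21 J; h = 6.626×10^-34 J·s; c = 2.998×10^8 m/s.
λ = 2.649×10^-5 m
2.649×10^-5 m × (1 nm / 1.000×10^-9 m) = 26493 nm

26500 nm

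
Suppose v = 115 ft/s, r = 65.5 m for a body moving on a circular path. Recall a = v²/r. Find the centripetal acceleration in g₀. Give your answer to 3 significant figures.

1.91 g₀

a is given directly by: a = v²/r.
v = 115 ft/s = 35.05 m/s; r = 65.5 m.
a = 18.76 m/s²
18.76 m/s² × (1 g₀ / 9.807 m/s²) = 1.913 g₀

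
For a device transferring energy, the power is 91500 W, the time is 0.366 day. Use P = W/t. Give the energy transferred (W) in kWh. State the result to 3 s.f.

Solving P = W/t for W: W = P·t.
P = 91500 W; t = 0.366 day = 31622 s.
W = 2.893×10^9 J
2.893×10^9 J × (1 kWh / 3.600×10^6 J) = 803.7 kWh

804 kWh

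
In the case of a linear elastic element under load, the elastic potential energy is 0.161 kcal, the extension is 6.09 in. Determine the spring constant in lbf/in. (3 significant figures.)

Solving U = ½k·x² for k: k = 2U/x².
U = 0.161 kcal = 673.6 J; x = 6.09 in = 0.1547 m.
k = 56305 N/m
56305 N/m × (1 lbf/in / 175.1 N/m) = 321.5 lbf/in

322 lbf/in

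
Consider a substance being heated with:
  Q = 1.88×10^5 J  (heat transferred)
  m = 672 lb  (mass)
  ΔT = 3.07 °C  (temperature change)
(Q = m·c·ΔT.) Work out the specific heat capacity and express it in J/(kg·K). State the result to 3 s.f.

Rearranging Q = m·c·ΔT for c: c = Q/(m·ΔT).
Q = 1.88×10^5 J; m = 672 lb = 304.8 kg; ΔT = 3.07 °C = 3.070 K.
c = 200.9 J/(kg·K)

201 J/(kg·K)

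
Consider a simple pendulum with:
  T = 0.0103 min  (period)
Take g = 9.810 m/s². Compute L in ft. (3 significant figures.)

Solving T = 2π√(L/g) for L: L = g·(T/2π)².
T = 0.0103 min = 0.6180 s; g = 9.810 m/s².
L = 0.09490 m
0.09490 m × (1 ft / 0.3048 m) = 0.3114 ft

0.311 ft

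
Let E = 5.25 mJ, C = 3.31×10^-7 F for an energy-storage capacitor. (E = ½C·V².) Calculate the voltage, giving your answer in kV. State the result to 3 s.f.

Rearranging E = ½C·V² for V: V = √(2E/C).
E = 5.25 mJ = 0.005250 J; C = 3.31×10^-7 F.
V = 178.1 V  (the unit combination reduces to kg·m²/(A·s³) = V)
178.1 V × (1 kV / 1000 V) = 0.1781 kV

0.178 kV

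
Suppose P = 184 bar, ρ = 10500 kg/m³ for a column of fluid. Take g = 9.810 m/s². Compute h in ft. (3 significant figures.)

586 ft

Rearranging P = ρ·g·h for h: h = P/(ρ·g).
P = 184 bar = 1.840×10^7 Pa; ρ = 10500 kg/m³; g = 9.810 m/s².
h = 178.6 m
178.6 m × (1 ft / 0.3048 m) = 586.1 ft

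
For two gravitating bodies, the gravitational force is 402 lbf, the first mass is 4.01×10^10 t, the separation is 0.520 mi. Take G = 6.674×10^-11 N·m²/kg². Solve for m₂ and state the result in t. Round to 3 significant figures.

From Newton's law of gravitation: m₂ = F·r²/(G·m₁).
F = 402 lbf = 1788 N; m₁ = 4.01×10^10 t = 4.010×10^13 kg; r = 0.520 mi = 836.9 m; G = 6.674×10^-11 N·m²/kg².
m₂ = 4.679×10^5 kg
4.679×10^5 kg × (1 t / 1000 kg) = 467.9 t

468 t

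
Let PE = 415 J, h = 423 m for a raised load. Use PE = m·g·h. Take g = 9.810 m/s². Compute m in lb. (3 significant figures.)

Rearranging PE = m·g·h for m: m = PE/(g·h).
PE = 415 J; h = 423 m; g = 9.810 m/s².
m = 0.1000 kg
0.1000 kg × (1 lb / 0.4536 kg) = 0.2205 lb

0.220 lb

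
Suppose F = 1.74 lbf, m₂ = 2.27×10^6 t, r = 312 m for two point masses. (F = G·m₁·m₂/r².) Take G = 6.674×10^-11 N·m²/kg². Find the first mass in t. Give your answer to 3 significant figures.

4970 t

From Newton's law of gravitation: m₁ = F·r²/(G·m₂).
F = 1.74 lbf = 7.740 N; m₂ = 2.27×10^6 t = 2.270×10^9 kg; r = 312 m; G = 6.674×10^-11 N·m²/kg².
m₁ = 4.973×10^6 kg
4.973×10^6 kg × (1 t / 1000 kg) = 4973 t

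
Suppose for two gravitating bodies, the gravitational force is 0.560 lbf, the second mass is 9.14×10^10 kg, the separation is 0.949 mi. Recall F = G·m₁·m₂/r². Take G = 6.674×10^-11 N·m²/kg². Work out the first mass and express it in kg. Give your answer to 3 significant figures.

Rearranging: m₁ = F·r²/(G·m₂).
F = 0.560 lbf = 2.491 N; m₂ = 9.14×10^10 kg; r = 0.949 mi = 1527 m; G = 6.674×10^-11 N·m²/kg².
m₁ = 9.525×10^5 kg

9.53×10^5 kg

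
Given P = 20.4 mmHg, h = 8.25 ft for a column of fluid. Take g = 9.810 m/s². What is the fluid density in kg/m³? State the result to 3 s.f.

Rearranging: ρ = P/(g·h).
P = 20.4 mmHg = 2720 Pa; h = 8.25 ft = 2.515 m; g = 9.810 m/s².
ρ = 110.3 kg/m³

110 kg/m³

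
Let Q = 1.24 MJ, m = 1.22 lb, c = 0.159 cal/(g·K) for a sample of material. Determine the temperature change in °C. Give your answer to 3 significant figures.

Rearranging Q = m·c·ΔT for ΔT: ΔT = Q/(m·c).
Q = 1.24 MJ = 1.240×10^6 J; m = 1.22 lb = 0.5534 kg; c = 0.159 cal/(g·K) = 665.3 J/(kg·K).
ΔT = 3368 K
Since 1 °C = 1 K, 3368 °C.

3370 °C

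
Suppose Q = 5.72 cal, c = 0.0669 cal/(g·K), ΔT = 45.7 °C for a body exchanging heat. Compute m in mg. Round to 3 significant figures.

Rearranging: m = Q/(c·ΔT).
Q = 5.72 cal = 23.93 J; c = 0.0669 cal/(g·K) = 279.9 J/(kg·K); ΔT = 45.7 °C = 45.70 K.
m = 0.001871 kg
0.001871 kg × (1 mg / 1.000×10^-6 kg) = 1871 mg

1870 mg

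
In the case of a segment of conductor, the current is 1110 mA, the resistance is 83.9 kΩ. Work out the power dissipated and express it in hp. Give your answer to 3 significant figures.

139 hp

Directly: P = I²R.
I = 1110 mA = 1.110 A; R = 83.9 kΩ = 83900 Ω.
P = 1.034×10^5 W
1.034×10^5 W × (1 hp / 745.7 W) = 138.6 hp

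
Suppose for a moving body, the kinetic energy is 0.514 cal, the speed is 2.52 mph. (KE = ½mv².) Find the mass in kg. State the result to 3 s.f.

Solving KE = ½mv² for m: m = 2·KE/v².
KE = 0.514 cal = 2.151 J; v = 2.52 mph = 1.127 m/s.
m = 3.389 kg

3.39 kg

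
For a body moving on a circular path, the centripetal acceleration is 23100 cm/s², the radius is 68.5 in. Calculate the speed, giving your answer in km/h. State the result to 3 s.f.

72.2 km/h

Rearranging: v = √(a·r).
a = 23100 cm/s² = 231.0 m/s²; r = 68.5 in = 1.740 m.
v = 20.05 m/s
20.05 m/s × (1 km/h / 0.2778 m/s) = 72.17 km/h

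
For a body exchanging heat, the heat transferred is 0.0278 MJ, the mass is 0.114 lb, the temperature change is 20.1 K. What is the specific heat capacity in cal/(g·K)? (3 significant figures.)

Rearranging Q = m·c·ΔT for c: c = Q/(m·ΔT).
Q = 0.0278 MJ = 27800 J; m = 0.114 lb = 0.05171 kg; ΔT = 20.1 K.
c = 26747 J/(kg·K)
26747 J/(kg·K) × (1 cal/(g·K) / 4184 J/(kg·K)) = 6.393 cal/(g·K)

6.39 cal/(g·K)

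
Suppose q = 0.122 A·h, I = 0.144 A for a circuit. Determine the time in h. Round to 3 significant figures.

0.847 h

Rearranging q = I·t for t: t = q/I.
q = 0.122 A·h = 439.2 C; I = 0.144 A.
t = 3050 s
3050 s × (1 h / 3600 s) = 0.8472 h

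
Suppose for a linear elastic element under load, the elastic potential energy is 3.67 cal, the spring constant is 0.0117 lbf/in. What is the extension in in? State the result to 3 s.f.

152 in

Rearranging U = ½k·x² for x: x = √(2U/k).
U = 3.67 cal = 15.36 J; k = 0.0117 lbf/in = 2.049 N/m.
x = 3.871 m
3.871 m × (1 in / 0.02540 m) = 152.4 in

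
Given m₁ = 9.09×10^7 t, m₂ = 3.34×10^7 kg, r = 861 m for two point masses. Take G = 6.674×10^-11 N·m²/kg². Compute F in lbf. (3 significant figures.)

61.4 lbf

From Newton's law of gravitation: F = Gm₁m₂/r².
m₁ = 9.09×10^7 t = 9.090×10^10 kg; m₂ = 3.34×10^7 kg; r = 861 m; G = 6.674×10^-11 N·m²/kg².
F = 273.3 N
273.3 N × (1 lbf / 4.448 N) = 61.45 lbf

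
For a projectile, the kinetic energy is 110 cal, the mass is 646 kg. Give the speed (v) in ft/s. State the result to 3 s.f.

3.92 ft/s

Rearranging: v = √(2·KE/m).
KE = 110 cal = 460.2 J; m = 646 kg.
v = 1.194 m/s
1.194 m/s × (1 ft/s / 0.3048 m/s) = 3.916 ft/s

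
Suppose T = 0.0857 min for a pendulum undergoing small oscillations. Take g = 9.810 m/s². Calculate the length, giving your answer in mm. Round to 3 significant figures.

Solving T = 2π√(L/g) for L: L = g·(T/2π)².
T = 0.0857 min = 5.142 s; g = 9.810 m/s².
L = 6.570 m
6.570 m × (1 mm / 0.001000 m) = 6570 mm

6570 mm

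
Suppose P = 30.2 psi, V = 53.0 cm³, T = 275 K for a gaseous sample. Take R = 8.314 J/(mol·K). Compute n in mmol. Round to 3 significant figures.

4.83 mmol

Rearranging PV = nRT for n: n = PV/(RT).
P = 30.2 psi = 2.082×10^5 Pa; V = 53.0 cm³ = 5.300×10^-5 m³; T = 275 K; R = 8.314 J/(mol·K).
n = 0.004827 mol
0.004827 mol × (1 mmol / 0.001000 mol) = 4.827 mmol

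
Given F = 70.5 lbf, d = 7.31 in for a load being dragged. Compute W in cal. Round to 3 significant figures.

W is given directly by: W = F·d.
F = 70.5 lbf = 313.6 N; d = 7.31 in = 0.1857 m.
W = 58.23 J  (the unit combination reduces to kg·m²/s² = J)
58.23 J × (1 cal / 4.184 J) = 13.92 cal

13.9 cal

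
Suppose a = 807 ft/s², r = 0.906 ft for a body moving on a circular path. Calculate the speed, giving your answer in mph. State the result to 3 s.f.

Rearranging a = v²/r for v: v = √(a·r).
a = 807 ft/s² = 246.0 m/s²; r = 0.906 ft = 0.2761 m.
v = 8.242 m/s
8.242 m/s × (1 mph / 0.4470 m/s) = 18.44 mph

18.4 mph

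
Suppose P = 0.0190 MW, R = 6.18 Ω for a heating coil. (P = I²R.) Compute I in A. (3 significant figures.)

Rearranging: I = √(P/R).
P = 0.0190 MW = 19000 W; R = 6.18 Ω.
I = 55.45 A

55.4 A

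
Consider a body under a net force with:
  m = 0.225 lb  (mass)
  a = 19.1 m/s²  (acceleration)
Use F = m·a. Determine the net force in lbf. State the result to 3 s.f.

Directly: F = m·a.
m = 0.225 lb = 0.1021 kg; a = 19.1 m/s².
F = 1.949 N
1.949 N × (1 lbf / 4.448 N) = 0.4382 lbf

0.438 lbf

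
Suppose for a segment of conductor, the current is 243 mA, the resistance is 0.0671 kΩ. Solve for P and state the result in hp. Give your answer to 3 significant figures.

Directly: P = I²R.
I = 243 mA = 0.2430 A; R = 0.0671 kΩ = 67.10 Ω.
P = 3.962 W  (the unit combination reduces to kg·m²/s³ = W)
3.962 W × (1 hp / 745.7 W) = 0.005313 hp

0.00531 hp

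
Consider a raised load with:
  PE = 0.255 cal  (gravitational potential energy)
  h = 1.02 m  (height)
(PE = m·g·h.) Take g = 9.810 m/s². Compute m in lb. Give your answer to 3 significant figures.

Rearranging PE = m·g·h for m: m = PE/(g·h).
PE = 0.255 cal = 1.067 J; h = 1.02 m; g = 9.810 m/s².
m = 0.1066 kg
0.1066 kg × (1 lb / 0.4536 kg) = 0.2351 lb

0.235 lb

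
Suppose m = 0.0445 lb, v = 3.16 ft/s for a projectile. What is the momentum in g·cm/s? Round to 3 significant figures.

1940 g·cm/s

p is given directly by: p = mv.
m = 0.0445 lb = 0.02018 kg; v = 3.16 ft/s = 0.9632 m/s.
p = 0.01944 kg·m/s  (the unit combination reduces to kg·m/s = kg·m/s)
0.01944 kg·m/s × (1 g·cm/s / 1.000×10^-5 kg·m/s) = 1944 g·cm/s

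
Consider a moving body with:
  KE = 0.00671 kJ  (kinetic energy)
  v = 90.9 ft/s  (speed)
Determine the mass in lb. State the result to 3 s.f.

Solving KE = ½mv² for m: m = 2·KE/v².
KE = 0.00671 kJ = 6.710 J; v = 90.9 ft/s = 27.71 m/s.
m = 0.01748 kg
0.01748 kg × (1 lb / 0.4536 kg) = 0.03854 lb

0.0385 lb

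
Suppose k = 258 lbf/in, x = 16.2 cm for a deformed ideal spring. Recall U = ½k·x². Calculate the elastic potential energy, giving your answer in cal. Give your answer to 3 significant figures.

142 cal

Directly: U = ½kx².
k = 258 lbf/in = 45183 N/m; x = 16.2 cm = 0.1620 m.
U = 592.9 J  (the unit combination reduces to kg·m²/s² = J)
592.9 J × (1 cal / 4.184 J) = 141.7 cal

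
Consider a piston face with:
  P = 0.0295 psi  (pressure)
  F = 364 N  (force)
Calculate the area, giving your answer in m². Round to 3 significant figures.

1.79 m²

Rearranging: A = F/P.
P = 0.0295 psi = 203.4 Pa; F = 364 N.
A = 1.790 m²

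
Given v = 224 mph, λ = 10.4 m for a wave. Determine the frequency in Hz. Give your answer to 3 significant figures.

Solving v = f·λ for f: f = v/λ.
v = 224 mph = 100.1 m/s; λ = 10.4 m.
f = 9.629 Hz

9.63 Hz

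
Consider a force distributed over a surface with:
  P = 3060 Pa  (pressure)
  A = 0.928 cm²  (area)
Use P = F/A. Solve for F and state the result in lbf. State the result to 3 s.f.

Rearranging P = F/A for F: F = P·A.
P = 3060 Pa; A = 0.928 cm² = 9.280×10^-5 m².
F = 0.2840 N
0.2840 N × (1 lbf / 4.448 N) = 0.06384 lbf

0.0638 lbf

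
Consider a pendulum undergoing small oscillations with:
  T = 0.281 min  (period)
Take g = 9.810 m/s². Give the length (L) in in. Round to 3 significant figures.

Rearranging T = 2π√(L/g) for L: L = g·(T/2π)².
T = 0.281 min = 16.86 s; g = 9.810 m/s².
L = 70.64 m
70.64 m × (1 in / 0.02540 m) = 2781 in

2780 in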